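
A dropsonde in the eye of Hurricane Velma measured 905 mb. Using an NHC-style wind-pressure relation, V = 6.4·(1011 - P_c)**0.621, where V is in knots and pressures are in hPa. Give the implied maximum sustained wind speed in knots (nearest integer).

116 kt

ΔP = 1011 − 905 = 106 mb.
106^0.621 ≈ 18.102.
V ≈ 6.4 × 18.102 ≈ 115.8 kt.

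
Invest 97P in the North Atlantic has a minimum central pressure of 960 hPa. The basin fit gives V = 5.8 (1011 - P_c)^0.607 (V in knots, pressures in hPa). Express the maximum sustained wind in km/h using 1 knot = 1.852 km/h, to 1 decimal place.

ΔP = 1011 − 960 = 51 hPa.
V ≈ 5.8 × 51^0.607 = 5.8 × 10.877 ≈ 63.085 kt.
63.085 × 1.852 ≈ 116.83 km/h → 116.8 km/h.

116.8 km/h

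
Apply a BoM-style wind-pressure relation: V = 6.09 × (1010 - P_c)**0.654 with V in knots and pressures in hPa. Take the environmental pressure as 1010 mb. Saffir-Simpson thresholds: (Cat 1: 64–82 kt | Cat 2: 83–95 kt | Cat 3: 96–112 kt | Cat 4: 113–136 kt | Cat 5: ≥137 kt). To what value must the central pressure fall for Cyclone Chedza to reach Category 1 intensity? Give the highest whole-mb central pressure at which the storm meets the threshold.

Category 1 begins at V = 64 kt.
Required ΔP = (64/6.09)^(1/0.654) = 10.509^1.529 ≈ 36.48 mb.
P_c ≤ 1010 − 36.48 = 973.52, so the highest integer P_c is 973 mb.

973 mb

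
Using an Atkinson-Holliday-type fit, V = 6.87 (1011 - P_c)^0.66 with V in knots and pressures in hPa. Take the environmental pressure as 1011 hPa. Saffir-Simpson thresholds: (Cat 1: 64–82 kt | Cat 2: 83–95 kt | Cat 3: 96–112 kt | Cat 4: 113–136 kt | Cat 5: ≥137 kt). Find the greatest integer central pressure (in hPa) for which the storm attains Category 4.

Category 4 begins at V = 113 kt.
Required ΔP = (113/6.87)^(1/0.66) = 16.448^1.515 ≈ 69.60 hPa.
P_c ≤ 1011 − 69.60 = 941.40, so the highest integer P_c is 941 hPa.

941 hPa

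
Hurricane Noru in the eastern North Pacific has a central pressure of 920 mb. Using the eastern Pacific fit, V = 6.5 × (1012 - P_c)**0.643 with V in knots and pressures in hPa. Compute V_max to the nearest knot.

ΔP = 1012 − 920 = 92 mb.
92^0.643 ≈ 18.311.
V ≈ 6.5 × 18.311 ≈ 119.0 kt.

119 kt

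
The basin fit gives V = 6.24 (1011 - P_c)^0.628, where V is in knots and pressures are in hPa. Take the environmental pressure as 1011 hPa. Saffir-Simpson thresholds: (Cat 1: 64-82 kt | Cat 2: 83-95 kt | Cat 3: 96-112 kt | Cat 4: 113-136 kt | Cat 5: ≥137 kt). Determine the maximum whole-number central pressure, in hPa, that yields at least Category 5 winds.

Category 5 begins at V = 137 kt.
Required ΔP = (137/6.24)^(1/0.628) = 21.955^1.592 ≈ 136.84 hPa.
P_c ≤ 1011 − 136.84 = 874.16, so the highest integer P_c is 874 hPa.

874 hPa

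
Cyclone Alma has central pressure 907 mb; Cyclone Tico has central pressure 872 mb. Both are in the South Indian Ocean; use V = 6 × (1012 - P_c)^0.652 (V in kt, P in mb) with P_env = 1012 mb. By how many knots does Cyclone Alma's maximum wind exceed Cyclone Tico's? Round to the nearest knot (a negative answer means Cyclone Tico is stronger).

-26 kt

Cyclone Alma: ΔP = 105; V ≈ 6 × 105^0.652 ≈ 124.73 kt.
Cyclone Tico: ΔP = 140; V ≈ 6 × 140^0.652 ≈ 150.46 kt.
Difference ≈ 124.73 − 150.46 = -25.73 → -26 kt.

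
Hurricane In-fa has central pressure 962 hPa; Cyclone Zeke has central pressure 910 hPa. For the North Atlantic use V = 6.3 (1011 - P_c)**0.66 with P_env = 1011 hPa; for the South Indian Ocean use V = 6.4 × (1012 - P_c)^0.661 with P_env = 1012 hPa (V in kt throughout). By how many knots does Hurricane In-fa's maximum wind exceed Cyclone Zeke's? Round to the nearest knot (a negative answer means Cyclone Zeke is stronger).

-54 kt

Hurricane In-fa: ΔP = 49; V ≈ 6.3 × 49^0.66 ≈ 82.20 kt.
Cyclone Zeke: ΔP = 102; V ≈ 6.4 × 102^0.661 ≈ 136.10 kt.
Difference ≈ 82.20 − 136.10 = -53.90 → -54 kt.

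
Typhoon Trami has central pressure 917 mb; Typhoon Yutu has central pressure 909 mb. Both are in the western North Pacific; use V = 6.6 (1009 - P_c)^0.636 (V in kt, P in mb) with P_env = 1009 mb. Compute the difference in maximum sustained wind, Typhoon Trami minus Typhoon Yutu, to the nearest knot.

Typhoon Trami: ΔP = 92; V ≈ 6.6 × 92^0.636 ≈ 117.09 kt.
Typhoon Yutu: ΔP = 100; V ≈ 6.6 × 100^0.636 ≈ 123.47 kt.
Difference ≈ 117.09 − 123.47 = -6.38 → -6 kt.

-6 kt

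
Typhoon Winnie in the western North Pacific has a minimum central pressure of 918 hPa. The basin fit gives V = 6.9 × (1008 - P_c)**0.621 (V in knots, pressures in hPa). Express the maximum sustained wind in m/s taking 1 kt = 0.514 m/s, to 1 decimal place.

58.0 m/s

ΔP = 1008 − 918 = 90 hPa.
V ≈ 6.9 × 90^0.621 = 6.9 × 16.353 ≈ 112.832 kt.
112.832 × 0.514 ≈ 58.00 m/s → 58.0 m/s.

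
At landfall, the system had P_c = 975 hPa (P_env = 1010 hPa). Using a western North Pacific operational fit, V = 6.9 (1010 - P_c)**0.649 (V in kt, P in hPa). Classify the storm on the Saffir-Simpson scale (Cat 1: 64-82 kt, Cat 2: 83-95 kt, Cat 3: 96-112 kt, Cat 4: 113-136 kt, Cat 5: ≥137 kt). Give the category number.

1

ΔP = 1010 − 975 = 35 hPa.
V ≈ 6.9 × 35^0.649 = 6.9 × 10.05 ≈ 69 kt.
69 kt falls in the Category 1 band.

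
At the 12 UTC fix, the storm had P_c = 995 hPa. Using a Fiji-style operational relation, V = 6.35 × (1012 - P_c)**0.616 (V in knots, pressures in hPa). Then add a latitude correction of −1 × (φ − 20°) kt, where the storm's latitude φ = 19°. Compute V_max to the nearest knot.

37 kt

ΔP = 1012 − 995 = 17 hPa.
17^0.616 ≈ 5.727.
V ≈ 6.35 × 5.727 ≈ 36.4 kt.
Latitude correction: −1 × (19 − 20) = 1 kt.
Corrected V ≈ 37.4 kt → 37 kt.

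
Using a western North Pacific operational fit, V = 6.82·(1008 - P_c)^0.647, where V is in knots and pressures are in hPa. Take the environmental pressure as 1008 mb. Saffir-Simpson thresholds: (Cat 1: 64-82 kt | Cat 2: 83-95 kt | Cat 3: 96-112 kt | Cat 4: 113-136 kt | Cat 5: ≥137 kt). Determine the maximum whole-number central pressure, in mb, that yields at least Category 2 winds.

960 mb

Category 2 begins at V = 83 kt.
Required ΔP = (83/6.82)^(1/0.647) = 12.170^1.546 ≈ 47.58 mb.
P_c ≤ 1008 − 47.58 = 960.42, so the highest integer P_c is 960 mb.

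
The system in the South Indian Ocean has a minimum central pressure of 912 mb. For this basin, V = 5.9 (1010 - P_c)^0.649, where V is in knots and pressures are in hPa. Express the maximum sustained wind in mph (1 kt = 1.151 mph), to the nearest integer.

ΔP = 1010 − 912 = 98 mb.
V ≈ 5.9 × 98^0.649 = 5.9 × 19.602 ≈ 115.653 kt.
115.653 × 1.151 ≈ 133.12 mph → 133 mph.

133 mph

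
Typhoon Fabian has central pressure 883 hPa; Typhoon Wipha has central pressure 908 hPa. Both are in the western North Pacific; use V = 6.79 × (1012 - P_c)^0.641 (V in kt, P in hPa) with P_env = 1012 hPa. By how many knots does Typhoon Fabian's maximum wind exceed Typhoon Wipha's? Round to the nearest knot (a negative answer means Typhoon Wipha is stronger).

Typhoon Fabian: ΔP = 129; V ≈ 6.79 × 129^0.641 ≈ 153.02 kt.
Typhoon Wipha: ΔP = 104; V ≈ 6.79 × 104^0.641 ≈ 133.29 kt.
Difference ≈ 153.02 − 133.29 = 19.73 → 20 kt.

20 kt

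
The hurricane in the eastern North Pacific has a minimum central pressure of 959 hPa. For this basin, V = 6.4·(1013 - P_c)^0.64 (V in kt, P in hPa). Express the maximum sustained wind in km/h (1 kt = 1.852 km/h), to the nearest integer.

ΔP = 1013 − 959 = 54 hPa.
V ≈ 6.4 × 54^0.64 = 6.4 × 12.845 ≈ 82.208 kt.
82.208 × 1.852 ≈ 152.25 km/h → 152 km/h.

152 km/h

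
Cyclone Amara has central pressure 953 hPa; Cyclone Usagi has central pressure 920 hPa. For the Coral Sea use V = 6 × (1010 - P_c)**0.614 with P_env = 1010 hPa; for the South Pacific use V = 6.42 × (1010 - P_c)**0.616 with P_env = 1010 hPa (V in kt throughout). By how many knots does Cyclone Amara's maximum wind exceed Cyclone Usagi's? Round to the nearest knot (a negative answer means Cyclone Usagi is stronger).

-31 kt

Cyclone Amara: ΔP = 57; V ≈ 6 × 57^0.614 ≈ 71.82 kt.
Cyclone Usagi: ΔP = 90; V ≈ 6.42 × 90^0.616 ≈ 102.65 kt.
Difference ≈ 71.82 − 102.65 = -30.83 → -31 kt.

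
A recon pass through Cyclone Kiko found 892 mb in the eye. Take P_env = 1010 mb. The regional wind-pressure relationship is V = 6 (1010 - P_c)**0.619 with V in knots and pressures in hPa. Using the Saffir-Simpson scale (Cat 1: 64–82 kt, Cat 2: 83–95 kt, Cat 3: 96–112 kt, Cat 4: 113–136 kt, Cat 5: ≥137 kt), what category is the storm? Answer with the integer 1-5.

ΔP = 1010 − 892 = 118 mb.
V ≈ 6 × 118^0.619 = 6 × 19.16 ≈ 115 kt.
115 kt falls in the Category 4 band.

4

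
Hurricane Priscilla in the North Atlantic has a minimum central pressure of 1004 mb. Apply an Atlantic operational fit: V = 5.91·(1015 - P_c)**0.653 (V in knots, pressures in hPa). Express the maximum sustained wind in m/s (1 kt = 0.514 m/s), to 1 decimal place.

ΔP = 1015 − 1004 = 11 mb.
V ≈ 5.91 × 11^0.653 = 5.91 × 4.787 ≈ 28.289 kt.
28.289 × 0.514 ≈ 14.54 m/s → 14.5 m/s.

14.5 m/s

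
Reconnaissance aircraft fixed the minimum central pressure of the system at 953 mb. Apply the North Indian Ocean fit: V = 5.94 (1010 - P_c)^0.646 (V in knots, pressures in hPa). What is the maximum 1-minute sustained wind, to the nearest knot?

ΔP = 1010 − 953 = 57 mb.
57^0.646 ≈ 13.624.
V ≈ 5.94 × 13.624 ≈ 80.9 kt.

81 kt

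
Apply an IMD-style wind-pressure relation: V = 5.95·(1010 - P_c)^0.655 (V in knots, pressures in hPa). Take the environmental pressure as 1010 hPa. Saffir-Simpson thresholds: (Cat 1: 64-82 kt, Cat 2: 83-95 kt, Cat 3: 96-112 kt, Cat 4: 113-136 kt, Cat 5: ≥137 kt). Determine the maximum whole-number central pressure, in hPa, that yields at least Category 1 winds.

972 hPa

Category 1 begins at V = 64 kt.
Required ΔP = (64/5.95)^(1/0.655) = 10.756^1.527 ≈ 37.59 hPa.
P_c ≤ 1010 − 37.59 = 972.41, so the highest integer P_c is 972 hPa.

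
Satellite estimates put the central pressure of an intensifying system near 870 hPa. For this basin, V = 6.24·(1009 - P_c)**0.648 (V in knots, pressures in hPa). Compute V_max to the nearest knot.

153 kt

ΔP = 1009 − 870 = 139 hPa.
139^0.648 ≈ 24.472.
V ≈ 6.24 × 24.472 ≈ 152.7 kt.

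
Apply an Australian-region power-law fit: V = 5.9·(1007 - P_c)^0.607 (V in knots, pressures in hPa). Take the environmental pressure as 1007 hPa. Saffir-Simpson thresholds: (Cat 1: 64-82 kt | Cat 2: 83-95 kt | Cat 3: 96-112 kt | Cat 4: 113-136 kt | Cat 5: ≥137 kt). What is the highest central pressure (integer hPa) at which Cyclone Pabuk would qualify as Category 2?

929 hPa

Category 2 begins at V = 83 kt.
Required ΔP = (83/5.9)^(1/0.607) = 14.068^1.647 ≈ 77.92 hPa.
P_c ≤ 1007 − 77.92 = 929.08, so the highest integer P_c is 929 hPa.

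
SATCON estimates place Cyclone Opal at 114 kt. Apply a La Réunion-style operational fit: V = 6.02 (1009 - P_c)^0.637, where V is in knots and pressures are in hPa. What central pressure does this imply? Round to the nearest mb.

908 mb

ΔP = (V / 6.02)^(1/0.637) = (114/6.02)^1.570.
114/6.02 = 18.937; 18.937^1.570 ≈ 101.20 mb.
P_c = 1009 − 101.20 = 907.80 ≈ 908 mb.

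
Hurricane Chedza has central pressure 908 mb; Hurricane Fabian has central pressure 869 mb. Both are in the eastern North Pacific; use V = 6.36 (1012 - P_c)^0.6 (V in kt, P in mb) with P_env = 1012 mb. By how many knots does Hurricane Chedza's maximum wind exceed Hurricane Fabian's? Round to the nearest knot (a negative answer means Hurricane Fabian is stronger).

Hurricane Chedza: ΔP = 104; V ≈ 6.36 × 104^0.6 ≈ 103.20 kt.
Hurricane Fabian: ΔP = 143; V ≈ 6.36 × 143^0.6 ≈ 124.93 kt.
Difference ≈ 103.20 − 124.93 = -21.73 → -22 kt.

-22 kt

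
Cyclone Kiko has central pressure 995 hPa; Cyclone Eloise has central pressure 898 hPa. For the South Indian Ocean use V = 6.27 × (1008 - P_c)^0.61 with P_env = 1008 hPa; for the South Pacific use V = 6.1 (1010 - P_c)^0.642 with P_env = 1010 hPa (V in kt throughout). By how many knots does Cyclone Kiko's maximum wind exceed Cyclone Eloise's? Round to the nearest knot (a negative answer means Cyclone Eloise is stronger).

-96 kt

Cyclone Kiko: ΔP = 13; V ≈ 6.27 × 13^0.61 ≈ 29.98 kt.
Cyclone Eloise: ΔP = 112; V ≈ 6.1 × 112^0.642 ≈ 126.16 kt.
Difference ≈ 29.98 − 126.16 = -96.18 → -96 kt.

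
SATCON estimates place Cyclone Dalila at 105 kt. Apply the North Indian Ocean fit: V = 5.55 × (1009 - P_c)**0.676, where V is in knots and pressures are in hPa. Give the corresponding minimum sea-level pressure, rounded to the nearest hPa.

ΔP = (V / 5.55)^(1/0.676) = (105/5.55)^1.479.
105/5.55 = 18.919; 18.919^1.479 ≈ 77.43 hPa.
P_c = 1009 − 77.43 = 931.57 ≈ 932 hPa.

932 hPa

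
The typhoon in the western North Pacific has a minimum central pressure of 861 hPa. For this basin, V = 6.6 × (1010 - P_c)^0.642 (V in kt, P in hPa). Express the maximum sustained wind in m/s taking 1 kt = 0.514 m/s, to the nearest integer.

84 m/s

ΔP = 1010 − 861 = 149 hPa.
V ≈ 6.6 × 149^0.642 = 6.6 × 24.842 ≈ 163.957 kt.
163.957 × 0.514 ≈ 84.27 m/s → 84 m/s.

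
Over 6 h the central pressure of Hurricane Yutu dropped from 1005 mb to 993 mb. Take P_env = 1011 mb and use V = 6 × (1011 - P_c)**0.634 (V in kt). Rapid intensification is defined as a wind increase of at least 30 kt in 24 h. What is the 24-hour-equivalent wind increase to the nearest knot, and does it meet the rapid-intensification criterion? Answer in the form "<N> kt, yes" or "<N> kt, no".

V₁: ΔP = 6, V ≈ 6 × 6^0.634 ≈ 18.69 kt.
V₂: ΔP = 18, V ≈ 6 × 18^0.634 ≈ 37.50 kt.
ΔV over 6 h = 18.81 kt → 24 h equivalent = 18.81 × 24/6 ≈ 75.24 kt.
75 kt ≥ 30 kt ⇒ rapid intensification.

75 kt, yes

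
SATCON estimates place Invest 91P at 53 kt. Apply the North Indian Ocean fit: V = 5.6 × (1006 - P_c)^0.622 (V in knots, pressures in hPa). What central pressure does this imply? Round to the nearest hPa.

ΔP = (V / 5.6)^(1/0.622) = (53/5.6)^1.608.
53/5.6 = 9.464; 9.464^1.608 ≈ 37.09 hPa.
P_c = 1006 − 37.09 = 968.91 ≈ 969 hPa.

969 hPa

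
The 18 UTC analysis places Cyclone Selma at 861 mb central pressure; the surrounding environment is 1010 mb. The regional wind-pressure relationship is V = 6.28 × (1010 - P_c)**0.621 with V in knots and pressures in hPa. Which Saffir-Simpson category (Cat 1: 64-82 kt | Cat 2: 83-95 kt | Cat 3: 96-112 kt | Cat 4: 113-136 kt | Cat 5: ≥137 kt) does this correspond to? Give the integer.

5

ΔP = 1010 − 861 = 149 mb.
V ≈ 6.28 × 149^0.621 = 6.28 × 22.36 ≈ 140 kt.
140 kt falls in the Category 5 band.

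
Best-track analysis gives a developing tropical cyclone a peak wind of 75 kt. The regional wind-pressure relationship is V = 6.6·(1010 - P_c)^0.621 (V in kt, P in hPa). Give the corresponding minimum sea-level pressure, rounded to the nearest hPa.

ΔP = (V / 6.6)^(1/0.621) = (75/6.6)^1.610.
75/6.6 = 11.364; 11.364^1.610 ≈ 50.08 hPa.
P_c = 1010 − 50.08 = 959.92 ≈ 960 hPa.

960 hPa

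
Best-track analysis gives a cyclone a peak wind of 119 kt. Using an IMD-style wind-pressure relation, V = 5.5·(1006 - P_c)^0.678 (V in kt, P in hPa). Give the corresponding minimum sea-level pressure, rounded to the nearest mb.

913 mb

ΔP = (V / 5.5)^(1/0.678) = (119/5.5)^1.475.
119/5.5 = 21.636; 21.636^1.475 ≈ 93.17 mb.
P_c = 1006 − 93.17 = 912.83 ≈ 913 mb.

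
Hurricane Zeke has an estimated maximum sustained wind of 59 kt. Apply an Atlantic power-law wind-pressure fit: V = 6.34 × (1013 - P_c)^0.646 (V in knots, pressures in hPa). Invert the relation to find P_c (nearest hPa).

ΔP = (V / 6.34)^(1/0.646) = (59/6.34)^1.548.
59/6.34 = 9.306; 9.306^1.548 ≈ 31.60 hPa.
P_c = 1013 − 31.60 = 981.40 ≈ 981 hPa.

981 hPa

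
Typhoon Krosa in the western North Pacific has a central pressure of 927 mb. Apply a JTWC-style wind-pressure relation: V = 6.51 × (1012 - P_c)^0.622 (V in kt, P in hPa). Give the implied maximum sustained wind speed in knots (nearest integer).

ΔP = 1012 − 927 = 85 mb.
85^0.622 ≈ 15.853.
V ≈ 6.51 × 15.853 ≈ 103.2 kt.

103 kt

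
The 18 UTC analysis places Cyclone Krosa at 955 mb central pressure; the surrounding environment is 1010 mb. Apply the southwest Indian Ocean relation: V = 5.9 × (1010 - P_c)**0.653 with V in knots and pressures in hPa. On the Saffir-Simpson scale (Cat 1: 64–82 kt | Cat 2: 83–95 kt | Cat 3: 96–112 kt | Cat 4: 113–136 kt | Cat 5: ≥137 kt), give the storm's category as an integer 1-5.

ΔP = 1010 − 955 = 55 mb.
V ≈ 5.9 × 55^0.653 = 5.9 × 13.69 ≈ 81 kt.
81 kt falls in the Category 1 band.

1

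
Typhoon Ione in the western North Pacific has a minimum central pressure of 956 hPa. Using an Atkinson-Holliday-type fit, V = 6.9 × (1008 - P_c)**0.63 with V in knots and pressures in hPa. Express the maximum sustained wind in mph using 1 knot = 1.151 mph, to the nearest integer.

96 mph

ΔP = 1008 − 956 = 52 hPa.
V ≈ 6.9 × 52^0.63 = 6.9 × 12.053 ≈ 83.163 kt.
83.163 × 1.151 ≈ 95.72 mph → 96 mph.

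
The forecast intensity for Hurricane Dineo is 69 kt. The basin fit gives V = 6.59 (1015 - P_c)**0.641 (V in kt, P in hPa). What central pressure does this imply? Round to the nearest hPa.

976 hPa

ΔP = (V / 6.59)^(1/0.641) = (69/6.59)^1.560.
69/6.59 = 10.470; 10.470^1.560 ≈ 39.01 hPa.
P_c = 1015 − 39.01 = 975.99 ≈ 976 hPa.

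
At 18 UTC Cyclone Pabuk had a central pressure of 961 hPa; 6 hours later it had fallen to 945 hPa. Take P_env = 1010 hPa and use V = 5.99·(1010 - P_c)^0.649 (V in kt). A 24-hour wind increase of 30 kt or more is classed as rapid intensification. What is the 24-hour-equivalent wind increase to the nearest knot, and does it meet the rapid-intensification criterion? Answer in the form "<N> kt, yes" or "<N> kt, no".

V₁: ΔP = 49, V ≈ 5.99 × 49^0.649 ≈ 74.88 kt.
V₂: ΔP = 65, V ≈ 5.99 × 65^0.649 ≈ 89.95 kt.
ΔV over 6 h = 15.07 kt → 24 h equivalent = 15.07 × 24/6 ≈ 60.28 kt.
60 kt ≥ 30 kt ⇒ rapid intensification.

60 kt, yes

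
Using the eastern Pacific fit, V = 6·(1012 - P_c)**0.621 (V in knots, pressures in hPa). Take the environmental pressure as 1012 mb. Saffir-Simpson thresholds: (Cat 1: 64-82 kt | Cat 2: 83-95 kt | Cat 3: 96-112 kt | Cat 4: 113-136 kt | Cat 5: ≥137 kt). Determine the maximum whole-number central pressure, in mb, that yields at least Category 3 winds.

Category 3 begins at V = 96 kt.
Required ΔP = (96/6)^(1/0.621) = 16.000^1.610 ≈ 86.90 mb.
P_c ≤ 1012 − 86.90 = 925.10, so the highest integer P_c is 925 mb.

925 mb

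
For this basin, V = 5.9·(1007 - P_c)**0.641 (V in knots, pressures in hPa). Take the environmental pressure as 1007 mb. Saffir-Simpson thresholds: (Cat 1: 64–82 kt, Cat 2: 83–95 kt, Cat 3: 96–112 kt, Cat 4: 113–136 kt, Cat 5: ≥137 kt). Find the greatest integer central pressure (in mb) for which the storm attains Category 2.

Category 2 begins at V = 83 kt.
Required ΔP = (83/5.9)^(1/0.641) = 14.068^1.560 ≈ 61.84 mb.
P_c ≤ 1007 − 61.84 = 945.16, so the highest integer P_c is 945 mb.

945 mb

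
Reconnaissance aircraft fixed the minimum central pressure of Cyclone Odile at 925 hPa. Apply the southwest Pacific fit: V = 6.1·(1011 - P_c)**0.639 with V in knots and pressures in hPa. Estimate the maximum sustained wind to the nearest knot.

ΔP = 1011 − 925 = 86 hPa.
86^0.639 ≈ 17.224.
V ≈ 6.1 × 17.224 ≈ 105.1 kt.

105 kt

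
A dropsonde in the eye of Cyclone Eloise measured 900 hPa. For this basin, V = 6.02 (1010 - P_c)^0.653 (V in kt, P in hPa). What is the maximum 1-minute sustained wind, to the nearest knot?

130 kt

ΔP = 1010 − 900 = 110 hPa.
110^0.653 ≈ 21.529.
V ≈ 6.02 × 21.529 ≈ 129.6 kt.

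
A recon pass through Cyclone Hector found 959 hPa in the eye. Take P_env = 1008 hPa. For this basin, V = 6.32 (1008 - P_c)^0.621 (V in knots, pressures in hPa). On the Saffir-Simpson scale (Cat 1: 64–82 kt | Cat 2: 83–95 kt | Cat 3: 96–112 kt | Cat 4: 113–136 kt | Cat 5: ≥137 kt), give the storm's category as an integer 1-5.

ΔP = 1008 − 959 = 49 hPa.
V ≈ 6.32 × 49^0.621 = 6.32 × 11.21 ≈ 71 kt.
71 kt falls in the Category 1 band.

1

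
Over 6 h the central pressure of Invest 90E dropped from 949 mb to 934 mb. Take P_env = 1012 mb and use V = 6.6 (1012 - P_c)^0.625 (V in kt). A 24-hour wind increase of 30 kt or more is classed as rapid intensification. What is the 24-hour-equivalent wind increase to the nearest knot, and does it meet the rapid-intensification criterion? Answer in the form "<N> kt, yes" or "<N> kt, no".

V₁: ΔP = 63, V ≈ 6.6 × 63^0.625 ≈ 87.93 kt.
V₂: ΔP = 78, V ≈ 6.6 × 78^0.625 ≈ 100.49 kt.
ΔV over 6 h = 12.56 kt → 24 h equivalent = 12.56 × 24/6 ≈ 50.24 kt.
50 kt ≥ 30 kt ⇒ rapid intensification.

50 kt, yes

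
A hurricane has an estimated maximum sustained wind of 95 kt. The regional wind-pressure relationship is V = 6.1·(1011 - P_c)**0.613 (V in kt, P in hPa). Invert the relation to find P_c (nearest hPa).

ΔP = (V / 6.1)^(1/0.613) = (95/6.1)^1.631.
95/6.1 = 15.574; 15.574^1.631 ≈ 88.14 hPa.
P_c = 1011 − 88.14 = 922.86 ≈ 923 hPa.

923 hPa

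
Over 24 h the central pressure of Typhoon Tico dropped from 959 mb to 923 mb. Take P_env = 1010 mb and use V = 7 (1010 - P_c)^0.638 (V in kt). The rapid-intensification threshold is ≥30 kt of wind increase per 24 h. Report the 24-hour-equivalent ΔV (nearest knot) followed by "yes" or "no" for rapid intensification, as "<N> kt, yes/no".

V₁: ΔP = 51, V ≈ 7 × 51^0.638 ≈ 86.01 kt.
V₂: ΔP = 87, V ≈ 7 × 87^0.638 ≈ 120.92 kt.
ΔV over 24 h = 34.91 kt → 24 h equivalent = 34.91 × 24/24 ≈ 34.91 kt.
35 kt ≥ 30 kt ⇒ rapid intensification.

35 kt, yes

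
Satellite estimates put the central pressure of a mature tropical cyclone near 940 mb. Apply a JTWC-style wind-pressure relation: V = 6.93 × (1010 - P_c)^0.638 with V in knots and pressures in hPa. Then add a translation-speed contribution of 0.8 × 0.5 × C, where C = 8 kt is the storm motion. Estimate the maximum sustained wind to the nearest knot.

ΔP = 1010 − 940 = 70 mb.
70^0.638 ≈ 15.037.
V ≈ 6.93 × 15.037 ≈ 104.2 kt.
Translation term: 0.8 × 0.5 × 8 = 3.2 kt.
Corrected V ≈ 107.4 kt → 107 kt.

107 kt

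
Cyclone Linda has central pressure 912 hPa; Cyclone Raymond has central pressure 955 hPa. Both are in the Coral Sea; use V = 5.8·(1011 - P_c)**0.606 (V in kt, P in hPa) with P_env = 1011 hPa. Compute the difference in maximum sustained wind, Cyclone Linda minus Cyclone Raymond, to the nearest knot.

Cyclone Linda: ΔP = 99; V ≈ 5.8 × 99^0.606 ≈ 93.93 kt.
Cyclone Raymond: ΔP = 56; V ≈ 5.8 × 56^0.606 ≈ 66.50 kt.
Difference ≈ 93.93 − 66.50 = 27.43 → 27 kt.

27 kt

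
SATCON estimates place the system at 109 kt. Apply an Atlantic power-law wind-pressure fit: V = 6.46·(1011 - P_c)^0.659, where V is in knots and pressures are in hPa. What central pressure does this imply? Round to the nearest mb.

938 mb

ΔP = (V / 6.46)^(1/0.659) = (109/6.46)^1.517.
109/6.46 = 16.873; 16.873^1.517 ≈ 72.81 mb.
P_c = 1011 − 72.81 = 938.19 ≈ 938 mb.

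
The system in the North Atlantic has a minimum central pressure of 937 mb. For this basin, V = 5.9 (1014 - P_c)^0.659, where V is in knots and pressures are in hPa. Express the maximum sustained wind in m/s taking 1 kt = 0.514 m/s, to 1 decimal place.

53.1 m/s

ΔP = 1014 − 937 = 77 mb.
V ≈ 5.9 × 77^0.659 = 5.9 × 17.506 ≈ 103.288 kt.
103.288 × 0.514 ≈ 53.09 m/s → 53.1 m/s.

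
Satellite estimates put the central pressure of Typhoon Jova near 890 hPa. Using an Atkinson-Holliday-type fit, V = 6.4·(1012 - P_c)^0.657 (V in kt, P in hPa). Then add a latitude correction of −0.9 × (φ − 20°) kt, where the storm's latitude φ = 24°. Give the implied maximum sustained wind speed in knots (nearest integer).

ΔP = 1012 − 890 = 122 hPa.
122^0.657 ≈ 23.482.
V ≈ 6.4 × 23.482 ≈ 150.3 kt.
Latitude correction: −0.9 × (24 − 20) = -3.6 kt.
Corrected V ≈ 146.7 kt → 147 kt.

147 kt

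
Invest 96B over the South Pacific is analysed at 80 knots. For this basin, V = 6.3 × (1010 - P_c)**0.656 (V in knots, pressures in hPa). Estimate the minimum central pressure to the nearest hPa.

962 hPa

ΔP = (V / 6.3)^(1/0.656) = (80/6.3)^1.524.
80/6.3 = 12.698; 12.698^1.524 ≈ 48.14 hPa.
P_c = 1010 − 48.14 = 961.86 ≈ 962 hPa.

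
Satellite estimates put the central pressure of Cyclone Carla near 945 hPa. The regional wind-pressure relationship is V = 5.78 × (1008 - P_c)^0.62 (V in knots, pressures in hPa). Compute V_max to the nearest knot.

75 kt

ΔP = 1008 − 945 = 63 hPa.
63^0.62 ≈ 13.049.
V ≈ 5.78 × 13.049 ≈ 75.4 kt.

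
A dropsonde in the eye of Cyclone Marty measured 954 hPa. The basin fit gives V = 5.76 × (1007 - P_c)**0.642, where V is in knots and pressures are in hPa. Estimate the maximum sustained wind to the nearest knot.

74 kt

ΔP = 1007 − 954 = 53 hPa.
53^0.642 ≈ 12.793.
V ≈ 5.76 × 12.793 ≈ 73.7 kt.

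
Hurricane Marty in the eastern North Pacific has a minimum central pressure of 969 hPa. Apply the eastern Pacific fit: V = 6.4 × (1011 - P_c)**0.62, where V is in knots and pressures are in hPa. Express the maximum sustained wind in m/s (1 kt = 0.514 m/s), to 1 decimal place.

33.4 m/s

ΔP = 1011 − 969 = 42 hPa.
V ≈ 6.4 × 42^0.62 = 6.4 × 10.149 ≈ 64.952 kt.
64.952 × 0.514 ≈ 33.39 m/s → 33.4 m/s.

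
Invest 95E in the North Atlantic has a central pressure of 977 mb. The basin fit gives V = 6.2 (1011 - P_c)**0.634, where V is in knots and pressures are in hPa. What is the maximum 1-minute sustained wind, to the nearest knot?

58 kt

ΔP = 1011 − 977 = 34 mb.
34^0.634 ≈ 9.353.
V ≈ 6.2 × 9.353 ≈ 58.0 kt.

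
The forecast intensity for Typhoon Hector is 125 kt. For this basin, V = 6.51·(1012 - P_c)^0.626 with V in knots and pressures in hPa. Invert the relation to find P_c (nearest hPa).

900 hPa

ΔP = (V / 6.51)^(1/0.626) = (125/6.51)^1.597.
125/6.51 = 19.201; 19.201^1.597 ≈ 112.21 hPa.
P_c = 1012 − 112.21 = 899.79 ≈ 900 hPa.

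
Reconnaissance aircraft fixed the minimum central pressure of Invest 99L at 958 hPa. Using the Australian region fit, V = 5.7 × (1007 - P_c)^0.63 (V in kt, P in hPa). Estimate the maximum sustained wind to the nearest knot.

66 kt

ΔP = 1007 − 958 = 49 hPa.
49^0.63 ≈ 11.610.
V ≈ 5.7 × 11.610 ≈ 66.2 kt.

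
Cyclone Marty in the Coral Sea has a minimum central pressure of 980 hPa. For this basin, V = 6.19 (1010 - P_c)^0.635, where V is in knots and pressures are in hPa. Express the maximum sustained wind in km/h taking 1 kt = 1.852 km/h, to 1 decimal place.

99.4 km/h

ΔP = 1010 − 980 = 30 hPa.
V ≈ 6.19 × 30^0.635 = 6.19 × 8.669 ≈ 53.661 kt.
53.661 × 1.852 ≈ 99.38 km/h → 99.4 km/h.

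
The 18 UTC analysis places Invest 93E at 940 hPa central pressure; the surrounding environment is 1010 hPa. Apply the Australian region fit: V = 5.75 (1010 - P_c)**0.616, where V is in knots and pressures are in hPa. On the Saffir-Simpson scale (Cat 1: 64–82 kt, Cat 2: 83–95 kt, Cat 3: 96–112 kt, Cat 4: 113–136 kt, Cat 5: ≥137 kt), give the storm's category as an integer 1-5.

1

ΔP = 1010 − 940 = 70 hPa.
V ≈ 5.75 × 70^0.616 = 5.75 × 13.70 ≈ 79 kt.
79 kt falls in the Category 1 band.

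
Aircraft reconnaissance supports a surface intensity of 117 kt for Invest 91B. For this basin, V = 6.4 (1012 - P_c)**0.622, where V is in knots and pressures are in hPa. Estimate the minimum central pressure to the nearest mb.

905 mb

ΔP = (V / 6.4)^(1/0.622) = (117/6.4)^1.608.
117/6.4 = 18.281; 18.281^1.608 ≈ 106.89 mb.
P_c = 1012 − 106.89 = 905.11 ≈ 905 mb.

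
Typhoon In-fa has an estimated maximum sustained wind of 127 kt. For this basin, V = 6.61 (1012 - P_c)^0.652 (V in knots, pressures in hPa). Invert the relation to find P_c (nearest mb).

ΔP = (V / 6.61)^(1/0.652) = (127/6.61)^1.534.
127/6.61 = 19.213; 19.213^1.534 ≈ 93.05 mb.
P_c = 1012 − 93.05 = 918.95 ≈ 919 mb.

919 mb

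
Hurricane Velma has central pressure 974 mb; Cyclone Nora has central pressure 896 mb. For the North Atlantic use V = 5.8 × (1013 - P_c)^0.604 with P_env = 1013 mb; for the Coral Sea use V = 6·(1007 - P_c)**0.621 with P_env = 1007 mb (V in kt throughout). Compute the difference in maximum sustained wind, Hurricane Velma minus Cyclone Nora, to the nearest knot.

-59 kt

Hurricane Velma: ΔP = 39; V ≈ 5.8 × 39^0.604 ≈ 53.02 kt.
Cyclone Nora: ΔP = 111; V ≈ 6 × 111^0.621 ≈ 111.76 kt.
Difference ≈ 53.02 − 111.76 = -58.74 → -59 kt.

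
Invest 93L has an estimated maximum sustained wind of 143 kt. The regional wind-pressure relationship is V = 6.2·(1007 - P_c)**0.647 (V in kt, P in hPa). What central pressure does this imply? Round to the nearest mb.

ΔP = (V / 6.2)^(1/0.647) = (143/6.2)^1.546.
143/6.2 = 23.065; 23.065^1.546 ≈ 127.81 mb.
P_c = 1007 − 127.81 = 879.19 ≈ 879 mb.

879 mb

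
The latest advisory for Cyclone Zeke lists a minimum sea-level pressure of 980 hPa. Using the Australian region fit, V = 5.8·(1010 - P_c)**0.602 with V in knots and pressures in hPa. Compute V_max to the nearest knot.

ΔP = 1010 − 980 = 30 hPa.
30^0.602 ≈ 7.749.
V ≈ 5.8 × 7.749 ≈ 44.9 kt.

45 kt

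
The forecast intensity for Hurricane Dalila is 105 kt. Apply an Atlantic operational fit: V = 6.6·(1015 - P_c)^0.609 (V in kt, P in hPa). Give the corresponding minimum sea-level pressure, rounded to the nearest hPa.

ΔP = (V / 6.6)^(1/0.609) = (105/6.6)^1.642.
105/6.6 = 15.909; 15.909^1.642 ≈ 94.00 hPa.
P_c = 1015 − 94.00 = 921.00 ≈ 921 hPa.

921 hPa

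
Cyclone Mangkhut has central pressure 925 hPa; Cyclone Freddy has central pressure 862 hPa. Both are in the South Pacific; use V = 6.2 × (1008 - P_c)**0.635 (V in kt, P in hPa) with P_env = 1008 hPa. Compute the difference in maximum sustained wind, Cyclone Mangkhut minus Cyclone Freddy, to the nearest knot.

-44 kt

Cyclone Mangkhut: ΔP = 83; V ≈ 6.2 × 83^0.635 ≈ 102.57 kt.
Cyclone Freddy: ΔP = 146; V ≈ 6.2 × 146^0.635 ≈ 146.81 kt.
Difference ≈ 102.57 − 146.81 = -44.24 → -44 kt.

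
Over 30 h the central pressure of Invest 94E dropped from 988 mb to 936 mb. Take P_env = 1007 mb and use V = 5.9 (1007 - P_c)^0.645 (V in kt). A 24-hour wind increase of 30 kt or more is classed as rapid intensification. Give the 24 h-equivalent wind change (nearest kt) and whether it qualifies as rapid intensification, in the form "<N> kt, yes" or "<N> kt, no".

V₁: ΔP = 19, V ≈ 5.9 × 19^0.645 ≈ 39.41 kt.
V₂: ΔP = 71, V ≈ 5.9 × 71^0.645 ≈ 92.24 kt.
ΔV over 30 h = 52.83 kt → 24 h equivalent = 52.83 × 24/30 ≈ 42.26 kt.
42 kt ≥ 30 kt ⇒ rapid intensification.

42 kt, yes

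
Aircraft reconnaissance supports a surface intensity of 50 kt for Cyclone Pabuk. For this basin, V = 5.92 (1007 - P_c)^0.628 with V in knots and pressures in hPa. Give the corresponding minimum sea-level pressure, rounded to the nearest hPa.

ΔP = (V / 5.92)^(1/0.628) = (50/5.92)^1.592.
50/5.92 = 8.446; 8.446^1.592 ≈ 29.89 hPa.
P_c = 1007 − 29.89 = 977.11 ≈ 977 hPa.

977 hPa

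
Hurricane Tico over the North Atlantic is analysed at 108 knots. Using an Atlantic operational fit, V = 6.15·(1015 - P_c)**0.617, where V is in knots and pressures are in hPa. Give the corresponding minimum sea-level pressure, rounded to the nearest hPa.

911 hPa

ΔP = (V / 6.15)^(1/0.617) = (108/6.15)^1.621.
108/6.15 = 17.561; 17.561^1.621 ≈ 104.02 hPa.
P_c = 1015 − 104.02 = 910.98 ≈ 911 hPa.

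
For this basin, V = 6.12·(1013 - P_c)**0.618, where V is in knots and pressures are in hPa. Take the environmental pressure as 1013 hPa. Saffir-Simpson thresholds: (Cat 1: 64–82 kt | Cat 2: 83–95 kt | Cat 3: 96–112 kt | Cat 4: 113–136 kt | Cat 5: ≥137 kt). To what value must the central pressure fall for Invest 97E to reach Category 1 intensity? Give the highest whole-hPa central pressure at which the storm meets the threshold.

968 hPa

Category 1 begins at V = 64 kt.
Required ΔP = (64/6.12)^(1/0.618) = 10.458^1.618 ≈ 44.62 hPa.
P_c ≤ 1013 − 44.62 = 968.38, so the highest integer P_c is 968 hPa.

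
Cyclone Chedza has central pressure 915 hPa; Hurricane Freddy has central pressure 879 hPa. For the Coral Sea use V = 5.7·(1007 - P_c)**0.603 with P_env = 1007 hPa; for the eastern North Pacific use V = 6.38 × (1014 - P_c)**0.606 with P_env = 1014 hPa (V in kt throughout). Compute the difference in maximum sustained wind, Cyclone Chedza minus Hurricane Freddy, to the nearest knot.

Cyclone Chedza: ΔP = 92; V ≈ 5.7 × 92^0.603 ≈ 87.10 kt.
Hurricane Freddy: ΔP = 135; V ≈ 6.38 × 135^0.606 ≈ 124.68 kt.
Difference ≈ 87.10 − 124.68 = -37.58 → -38 kt.

-38 kt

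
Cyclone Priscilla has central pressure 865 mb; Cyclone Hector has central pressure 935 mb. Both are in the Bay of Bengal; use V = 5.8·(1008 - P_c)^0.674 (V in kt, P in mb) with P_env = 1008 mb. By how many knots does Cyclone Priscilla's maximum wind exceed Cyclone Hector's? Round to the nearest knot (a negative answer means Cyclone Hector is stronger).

Cyclone Priscilla: ΔP = 143; V ≈ 5.8 × 143^0.674 ≈ 164.48 kt.
Cyclone Hector: ΔP = 73; V ≈ 5.8 × 73^0.674 ≈ 104.55 kt.
Difference ≈ 164.48 − 104.55 = 59.93 → 60 kt.

60 kt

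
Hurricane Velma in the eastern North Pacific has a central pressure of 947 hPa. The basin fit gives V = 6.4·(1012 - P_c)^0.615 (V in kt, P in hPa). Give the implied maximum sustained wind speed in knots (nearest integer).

ΔP = 1012 − 947 = 65 hPa.
65^0.615 ≈ 13.030.
V ≈ 6.4 × 13.030 ≈ 83.4 kt.

83 kt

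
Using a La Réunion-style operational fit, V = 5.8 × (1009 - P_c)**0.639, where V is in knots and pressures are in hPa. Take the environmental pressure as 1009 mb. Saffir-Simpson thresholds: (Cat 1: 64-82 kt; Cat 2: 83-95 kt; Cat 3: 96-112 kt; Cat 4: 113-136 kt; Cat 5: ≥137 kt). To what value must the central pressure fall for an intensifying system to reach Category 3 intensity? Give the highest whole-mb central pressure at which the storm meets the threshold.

928 mb

Category 3 begins at V = 96 kt.
Required ΔP = (96/5.8)^(1/0.639) = 16.552^1.565 ≈ 80.80 mb.
P_c ≤ 1009 − 80.80 = 928.20, so the highest integer P_c is 928 mb.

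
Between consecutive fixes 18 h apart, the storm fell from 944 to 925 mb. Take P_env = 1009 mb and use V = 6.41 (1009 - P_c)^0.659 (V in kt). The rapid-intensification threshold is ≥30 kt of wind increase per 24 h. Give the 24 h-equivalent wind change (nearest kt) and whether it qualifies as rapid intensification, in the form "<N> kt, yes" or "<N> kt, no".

25 kt, no

V₁: ΔP = 65, V ≈ 6.41 × 65^0.659 ≈ 100.36 kt.
V₂: ΔP = 84, V ≈ 6.41 × 84^0.659 ≈ 118.84 kt.
ΔV over 18 h = 18.48 kt → 24 h equivalent = 18.48 × 24/18 ≈ 24.64 kt.
25 kt < 30 kt ⇒ not rapid intensification.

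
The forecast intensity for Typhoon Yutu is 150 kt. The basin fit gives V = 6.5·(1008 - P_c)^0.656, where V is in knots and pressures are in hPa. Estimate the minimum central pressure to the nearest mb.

ΔP = (V / 6.5)^(1/0.656) = (150/6.5)^1.524.
150/6.5 = 23.077; 23.077^1.524 ≈ 119.68 mb.
P_c = 1008 − 119.68 = 888.32 ≈ 888 mb.

888 mb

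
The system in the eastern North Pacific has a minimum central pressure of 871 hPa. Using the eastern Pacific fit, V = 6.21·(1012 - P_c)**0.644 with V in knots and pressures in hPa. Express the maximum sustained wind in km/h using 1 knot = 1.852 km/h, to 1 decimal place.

278.5 km/h

ΔP = 1012 − 871 = 141 hPa.
V ≈ 6.21 × 141^0.644 = 6.21 × 24.216 ≈ 150.380 kt.
150.380 × 1.852 ≈ 278.50 km/h → 278.5 km/h.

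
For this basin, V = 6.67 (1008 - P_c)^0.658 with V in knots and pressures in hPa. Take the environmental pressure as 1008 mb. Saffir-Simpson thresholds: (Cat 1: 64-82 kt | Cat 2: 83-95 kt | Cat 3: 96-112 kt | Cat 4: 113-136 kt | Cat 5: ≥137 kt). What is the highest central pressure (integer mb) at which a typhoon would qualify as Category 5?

Category 5 begins at V = 137 kt.
Required ΔP = (137/6.67)^(1/0.658) = 20.540^1.520 ≈ 98.82 mb.
P_c ≤ 1008 − 98.82 = 909.18, so the highest integer P_c is 909 mb.

909 mb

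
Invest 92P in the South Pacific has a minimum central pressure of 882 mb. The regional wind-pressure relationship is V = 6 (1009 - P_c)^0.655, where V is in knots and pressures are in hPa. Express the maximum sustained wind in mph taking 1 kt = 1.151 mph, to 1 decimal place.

164.9 mph

ΔP = 1009 − 882 = 127 mb.
V ≈ 6 × 127^0.655 = 6 × 23.878 ≈ 143.266 kt.
143.266 × 1.151 ≈ 164.90 mph → 164.9 mph.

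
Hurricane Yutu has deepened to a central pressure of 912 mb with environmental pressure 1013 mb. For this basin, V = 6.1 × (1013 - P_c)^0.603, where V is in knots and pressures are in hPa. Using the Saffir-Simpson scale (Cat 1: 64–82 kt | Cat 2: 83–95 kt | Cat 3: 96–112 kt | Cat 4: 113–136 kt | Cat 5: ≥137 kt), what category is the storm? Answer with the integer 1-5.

3

ΔP = 1013 − 912 = 101 mb.
V ≈ 6.1 × 101^0.603 = 6.1 × 16.17 ≈ 99 kt.
99 kt falls in the Category 3 band.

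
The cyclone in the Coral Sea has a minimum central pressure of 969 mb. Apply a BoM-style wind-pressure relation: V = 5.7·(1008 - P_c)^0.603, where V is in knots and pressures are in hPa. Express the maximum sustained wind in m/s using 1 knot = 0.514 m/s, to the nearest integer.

27 m/s

ΔP = 1008 − 969 = 39 mb.
V ≈ 5.7 × 39^0.603 = 5.7 × 9.108 ≈ 51.914 kt.
51.914 × 0.514 ≈ 26.68 m/s → 27 m/s.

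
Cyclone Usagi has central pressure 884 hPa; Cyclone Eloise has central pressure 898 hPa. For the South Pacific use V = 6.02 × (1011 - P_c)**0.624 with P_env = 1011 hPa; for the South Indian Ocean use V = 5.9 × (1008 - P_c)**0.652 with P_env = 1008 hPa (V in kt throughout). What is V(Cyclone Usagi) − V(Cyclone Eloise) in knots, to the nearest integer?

Cyclone Usagi: ΔP = 127; V ≈ 6.02 × 127^0.624 ≈ 123.70 kt.
Cyclone Eloise: ΔP = 110; V ≈ 5.9 × 110^0.652 ≈ 126.43 kt.
Difference ≈ 123.70 − 126.43 = -2.73 → -3 kt.

-3 kt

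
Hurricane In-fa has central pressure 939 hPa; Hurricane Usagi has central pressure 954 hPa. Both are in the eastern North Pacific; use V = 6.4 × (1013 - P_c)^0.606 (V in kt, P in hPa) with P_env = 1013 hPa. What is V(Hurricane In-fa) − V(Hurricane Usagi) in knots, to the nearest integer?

Hurricane In-fa: ΔP = 74; V ≈ 6.4 × 74^0.606 ≈ 86.88 kt.
Hurricane Usagi: ΔP = 59; V ≈ 6.4 × 59^0.606 ≈ 75.74 kt.
Difference ≈ 86.88 − 75.74 = 11.14 → 11 kt.

11 kt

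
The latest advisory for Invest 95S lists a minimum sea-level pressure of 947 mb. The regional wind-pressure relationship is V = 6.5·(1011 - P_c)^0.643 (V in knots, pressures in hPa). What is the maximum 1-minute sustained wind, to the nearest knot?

ΔP = 1011 − 947 = 64 mb.
64^0.643 ≈ 14.500.
V ≈ 6.5 × 14.500 ≈ 94.3 kt.

94 kt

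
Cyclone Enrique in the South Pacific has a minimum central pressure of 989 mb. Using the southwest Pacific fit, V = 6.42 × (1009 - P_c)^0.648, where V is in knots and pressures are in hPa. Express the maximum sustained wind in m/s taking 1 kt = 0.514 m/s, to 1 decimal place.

23.0 m/s

ΔP = 1009 − 989 = 20 mb.
V ≈ 6.42 × 20^0.648 = 6.42 × 6.967 ≈ 44.730 kt.
44.730 × 0.514 ≈ 22.99 m/s → 23.0 m/s.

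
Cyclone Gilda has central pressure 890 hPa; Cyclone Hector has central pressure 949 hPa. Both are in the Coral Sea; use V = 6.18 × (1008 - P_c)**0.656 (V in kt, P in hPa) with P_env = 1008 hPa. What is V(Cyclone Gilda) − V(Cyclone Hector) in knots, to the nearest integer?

52 kt

Cyclone Gilda: ΔP = 118; V ≈ 6.18 × 118^0.656 ≈ 141.30 kt.
Cyclone Hector: ΔP = 59; V ≈ 6.18 × 59^0.656 ≈ 89.67 kt.
Difference ≈ 141.30 − 89.67 = 51.63 → 52 kt.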